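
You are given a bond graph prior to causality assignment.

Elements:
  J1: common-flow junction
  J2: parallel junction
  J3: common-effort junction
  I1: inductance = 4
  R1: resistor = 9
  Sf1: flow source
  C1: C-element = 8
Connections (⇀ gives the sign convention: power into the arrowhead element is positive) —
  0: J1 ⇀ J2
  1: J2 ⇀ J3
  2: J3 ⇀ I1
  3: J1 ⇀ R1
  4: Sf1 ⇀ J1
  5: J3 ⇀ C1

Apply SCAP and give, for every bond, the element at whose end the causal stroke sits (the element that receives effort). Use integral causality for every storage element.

β4 |Sf1  (Sf1: flow source, stroke at near end)
β0 |J1  (J1 flow already set via bond 4)
β3 |J1  (J1: bond 4 brought flow, rest push out)
β1 |J2  (J2 needs exactly one e-in)
β2 |I1  (I1 integral (f out))
β5 |J3  (only one effort-in slot at J3)

#0 |J1
#1 |J2
#2 |I1
#3 |J1
#4 |Sf1
#5 |J3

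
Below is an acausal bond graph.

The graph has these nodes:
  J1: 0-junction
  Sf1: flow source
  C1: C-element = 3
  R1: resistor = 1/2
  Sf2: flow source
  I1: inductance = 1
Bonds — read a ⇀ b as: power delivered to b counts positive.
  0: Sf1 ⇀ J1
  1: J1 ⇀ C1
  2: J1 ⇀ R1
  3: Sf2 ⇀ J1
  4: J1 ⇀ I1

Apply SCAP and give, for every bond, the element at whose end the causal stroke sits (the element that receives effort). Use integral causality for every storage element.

β0 stroke→Sf1  (Sf1 fixes flow; stroke at Sf1)
β3 stroke→Sf2  (source Sf2 imposes f)
β1 stroke→J1  (C1 outputs effort q/C1)
β2 stroke→R1  (common-e at J1 fixed by 1)
β4 stroke→I1  (J1 effort already set via bond 1)

#0 stroke at Sf1
#1 stroke at J1
#2 stroke at R1
#3 stroke at Sf2
#4 stroke at I1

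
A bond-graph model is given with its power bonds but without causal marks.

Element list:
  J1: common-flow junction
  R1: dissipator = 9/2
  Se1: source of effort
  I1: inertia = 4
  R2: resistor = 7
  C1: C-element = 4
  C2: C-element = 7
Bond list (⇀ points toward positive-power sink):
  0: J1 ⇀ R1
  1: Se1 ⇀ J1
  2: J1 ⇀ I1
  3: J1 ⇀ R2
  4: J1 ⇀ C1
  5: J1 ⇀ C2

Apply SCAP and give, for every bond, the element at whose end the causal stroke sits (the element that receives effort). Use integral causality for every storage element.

b0 →J1
b1 →J1
b2 →I1
b3 →J1
b4 →J1
b5 →J1

#1 |J1  (Se1: effort source, stroke at far end)
#2 |I1  (I1 outputs flow p/I1)
#0 |J1  (J1 flow already set via bond 2)
#3 |J1  (J1 flow already set via bond 2)
#4 |J1  (J1: bond 2 brought flow, rest push out)
#5 |J1  (1-jn J1 has f-setter on 2)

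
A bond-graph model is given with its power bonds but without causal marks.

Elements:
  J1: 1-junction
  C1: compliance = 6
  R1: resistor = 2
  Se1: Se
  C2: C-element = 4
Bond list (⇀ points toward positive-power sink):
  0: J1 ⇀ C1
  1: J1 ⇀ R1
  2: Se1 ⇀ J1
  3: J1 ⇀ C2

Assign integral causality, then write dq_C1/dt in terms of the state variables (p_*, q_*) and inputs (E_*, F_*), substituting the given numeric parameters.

bond 2 stroke at J1  (source Se1 imposes e)
bond 0 stroke at J1  (C1: C, integral causality)
bond 3 stroke at J1  (C2: C, integral causality)
bond 1 stroke at R1  (only one flow-in slot at J1)

dq_C1/dt = E_Se1/2 - q_C1/12 - q_C2/8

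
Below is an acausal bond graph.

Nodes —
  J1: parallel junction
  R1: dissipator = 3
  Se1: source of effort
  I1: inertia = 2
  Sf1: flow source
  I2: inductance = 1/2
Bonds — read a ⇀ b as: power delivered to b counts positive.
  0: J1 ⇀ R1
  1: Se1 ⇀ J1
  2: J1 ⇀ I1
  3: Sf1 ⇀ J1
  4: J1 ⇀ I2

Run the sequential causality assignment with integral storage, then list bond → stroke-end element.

#1 |J1  (Se1: effort source, stroke at far end)
#3 |Sf1  (source Sf1 imposes f)
#0 |R1  (J1 effort already set via bond 1)
#2 |I1  (J1 effort already set via bond 1)
#4 |I2  (common-e at J1 fixed by 1)

β0 stroke→R1
β1 stroke→J1
β2 stroke→I1
β3 stroke→Sf1
β4 stroke→I2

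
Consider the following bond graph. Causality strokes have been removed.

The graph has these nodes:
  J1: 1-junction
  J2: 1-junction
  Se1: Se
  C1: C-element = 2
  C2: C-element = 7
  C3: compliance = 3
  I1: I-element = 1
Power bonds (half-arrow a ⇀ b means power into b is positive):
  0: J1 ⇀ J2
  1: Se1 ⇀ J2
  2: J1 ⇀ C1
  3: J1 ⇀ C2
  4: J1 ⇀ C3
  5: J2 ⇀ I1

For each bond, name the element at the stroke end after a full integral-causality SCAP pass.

b1 stroke→J2  (source Se1 imposes e)
b2 stroke→J1  (C1 outputs effort q/C1)
b3 stroke→J1  (C2 integral (e out))
b4 stroke→J1  (C3 integral (e out))
b0 stroke→J2  (only one flow-in slot at J1)
b5 stroke→I1  (J2: last free bond brings flow in)

#0 →J2
#1 →J2
#2 →J1
#3 →J1
#4 →J1
#5 →I1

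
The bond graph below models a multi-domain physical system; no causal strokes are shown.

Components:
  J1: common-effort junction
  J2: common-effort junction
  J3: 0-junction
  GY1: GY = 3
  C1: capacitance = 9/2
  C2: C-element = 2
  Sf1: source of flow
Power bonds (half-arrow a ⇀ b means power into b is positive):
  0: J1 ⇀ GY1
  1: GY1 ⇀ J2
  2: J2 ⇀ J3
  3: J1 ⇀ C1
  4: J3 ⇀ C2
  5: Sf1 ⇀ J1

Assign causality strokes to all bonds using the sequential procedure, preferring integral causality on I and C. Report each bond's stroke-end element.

bond 0 →GY1
bond 1 →GY1
bond 2 →J2
bond 3 →J1
bond 4 →J3
bond 5 →Sf1

b5 stroke at Sf1  (Sf1: flow source, stroke at near end)
b3 stroke at J1  (prefer integral on C1)
b0 stroke at GY1  (J1: bond 3 brought effort, rest push out)
b1 stroke at GY1  (through GY1, causality inverts; strokes same side of GY1)
b2 stroke at J2  (closing 0-jn rule on J2)
b4 stroke at J3  (J3 needs exactly one e-in)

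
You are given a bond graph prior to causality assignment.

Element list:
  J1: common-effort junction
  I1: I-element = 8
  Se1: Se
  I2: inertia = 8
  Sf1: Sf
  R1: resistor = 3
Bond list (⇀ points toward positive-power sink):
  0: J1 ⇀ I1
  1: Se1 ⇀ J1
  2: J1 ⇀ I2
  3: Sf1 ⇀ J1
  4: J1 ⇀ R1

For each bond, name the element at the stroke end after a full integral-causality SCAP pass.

#1 stroke at J1  (Se1 fixes effort; stroke away)
#3 stroke at Sf1  (Sf1: flow source, stroke at near end)
#0 stroke at I1  (0-jn J1 has e-setter on 1)
#2 stroke at I2  (J1: bond 1 brought effort, rest push out)
#4 stroke at R1  (common-e at J1 fixed by 1)

b0 stroke at I1
b1 stroke at J1
b2 stroke at I2
b3 stroke at Sf1
b4 stroke at R1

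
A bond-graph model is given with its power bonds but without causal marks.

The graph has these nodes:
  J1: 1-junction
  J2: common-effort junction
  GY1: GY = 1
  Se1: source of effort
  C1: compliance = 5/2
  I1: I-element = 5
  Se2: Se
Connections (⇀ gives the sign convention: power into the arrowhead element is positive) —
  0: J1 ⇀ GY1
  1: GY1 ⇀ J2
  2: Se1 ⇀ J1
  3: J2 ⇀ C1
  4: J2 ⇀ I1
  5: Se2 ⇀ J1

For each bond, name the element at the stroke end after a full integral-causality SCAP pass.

β2 →J1  (Se1 (Se) sets effort on bond)
β5 →J1  (Se2 (Se) sets effort on bond)
β0 →GY1  (J1: last free bond brings flow in)
β1 →GY1  (GY1 both-in/both-out from 0)
β3 →J2  (prefer integral on C1)
β4 →I1  (J2 effort already set via bond 3)

#0 →GY1
#1 →GY1
#2 →J1
#3 →J2
#4 →I1
#5 →J1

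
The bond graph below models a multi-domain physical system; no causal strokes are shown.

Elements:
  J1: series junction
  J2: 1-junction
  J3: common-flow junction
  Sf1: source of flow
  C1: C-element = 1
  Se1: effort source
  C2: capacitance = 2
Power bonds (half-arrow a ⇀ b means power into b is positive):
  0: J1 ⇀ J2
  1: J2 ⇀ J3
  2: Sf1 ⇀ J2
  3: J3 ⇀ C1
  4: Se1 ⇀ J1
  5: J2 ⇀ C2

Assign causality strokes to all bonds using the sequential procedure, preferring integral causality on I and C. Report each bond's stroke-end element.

bond 2 →Sf1  (Sf1 fixes flow; stroke at Sf1)
bond 4 →J1  (Se1: effort source, stroke at far end)
bond 0 →J2  (closing 1-jn rule on J1)
bond 1 →J2  (1-jn J2 has f-setter on 2)
bond 5 →J2  (1-jn J2 has f-setter on 2)
bond 3 →J3  (1-jn J3 has f-setter on 1)

β0 stroke→J2
β1 stroke→J2
β2 stroke→Sf1
β3 stroke→J3
β4 stroke→J1
β5 stroke→J2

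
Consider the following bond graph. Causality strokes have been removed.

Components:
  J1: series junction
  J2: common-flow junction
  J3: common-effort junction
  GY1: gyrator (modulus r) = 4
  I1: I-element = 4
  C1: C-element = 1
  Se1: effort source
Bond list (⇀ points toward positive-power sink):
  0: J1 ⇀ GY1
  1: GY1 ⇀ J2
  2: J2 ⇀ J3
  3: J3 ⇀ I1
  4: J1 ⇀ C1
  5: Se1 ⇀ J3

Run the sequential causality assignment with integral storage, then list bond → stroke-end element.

#0 |GY1
#1 |GY1
#2 |J2
#3 |I1
#4 |J1
#5 |J3

bond 5 stroke→J3  (Se1 fixes effort; stroke away)
bond 2 stroke→J2  (0-jn J3 has e-setter on 5)
bond 3 stroke→I1  (J3 effort already set via bond 5)
bond 1 stroke→GY1  (closing 1-jn rule on J2)
bond 0 stroke→GY1  (GY1: gyrator matches bond 1)
bond 4 stroke→J1  (1-jn J1 has f-setter on 0)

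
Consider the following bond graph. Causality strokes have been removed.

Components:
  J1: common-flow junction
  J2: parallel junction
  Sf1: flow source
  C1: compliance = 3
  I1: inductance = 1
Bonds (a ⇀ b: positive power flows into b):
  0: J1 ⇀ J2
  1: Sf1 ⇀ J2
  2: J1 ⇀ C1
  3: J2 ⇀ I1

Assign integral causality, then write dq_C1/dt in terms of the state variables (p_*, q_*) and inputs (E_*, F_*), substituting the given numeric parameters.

b1 stroke→Sf1  (Sf1 (Sf) sets flow on bond)
b2 stroke→J1  (C1 outputs effort q/C1)
b0 stroke→J2  (closing 1-jn rule on J1)
b3 stroke→I1  (0-jn J2 has e-setter on 0)

dq_C1/dt = -F_Sf1 + p_I1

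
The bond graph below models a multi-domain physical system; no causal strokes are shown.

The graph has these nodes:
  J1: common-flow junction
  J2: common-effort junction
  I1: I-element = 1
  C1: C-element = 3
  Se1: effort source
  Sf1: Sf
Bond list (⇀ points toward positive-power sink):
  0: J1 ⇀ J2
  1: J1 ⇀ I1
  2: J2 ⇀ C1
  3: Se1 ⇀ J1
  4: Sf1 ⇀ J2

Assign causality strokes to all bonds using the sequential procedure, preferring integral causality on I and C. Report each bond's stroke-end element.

b3 stroke at J1  (Se1 fixes effort; stroke away)
b4 stroke at Sf1  (source Sf1 imposes f)
b1 stroke at I1  (I1: I, integral causality)
b0 stroke at J1  (common-f at J1 fixed by 1)
b2 stroke at J2  (J2: last free bond brings effort in)

b0 |J1
b1 |I1
b2 |J2
b3 |J1
b4 |Sf1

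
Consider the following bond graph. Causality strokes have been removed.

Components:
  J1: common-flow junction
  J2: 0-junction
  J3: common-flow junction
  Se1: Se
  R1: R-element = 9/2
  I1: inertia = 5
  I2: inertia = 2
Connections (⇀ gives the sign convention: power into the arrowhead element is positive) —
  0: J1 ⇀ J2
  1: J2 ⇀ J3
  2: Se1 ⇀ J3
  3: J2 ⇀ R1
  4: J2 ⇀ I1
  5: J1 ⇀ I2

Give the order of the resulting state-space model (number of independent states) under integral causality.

2  (I1, I2 all integral)

β2 stroke at J3  (Se1 (Se) sets effort on bond)
β1 stroke at J2  (only one flow-in slot at J3)
β0 stroke at J1  (J2: bond 1 brought effort, rest push out)
β3 stroke at R1  (0-jn J2 has e-setter on 1)
β4 stroke at I1  (J2 effort already set via bond 1)
β5 stroke at I2  (J1 needs exactly one f-in)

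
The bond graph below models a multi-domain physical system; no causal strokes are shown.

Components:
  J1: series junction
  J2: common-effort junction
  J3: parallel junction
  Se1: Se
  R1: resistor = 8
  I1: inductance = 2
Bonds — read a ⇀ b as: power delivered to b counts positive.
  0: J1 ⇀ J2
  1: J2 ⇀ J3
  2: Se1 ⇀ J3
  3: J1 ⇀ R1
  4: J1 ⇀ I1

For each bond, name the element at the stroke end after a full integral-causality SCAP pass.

β2 stroke at J3  (Se1 fixes effort; stroke away)
β1 stroke at J2  (0-jn J3 has e-setter on 2)
β0 stroke at J1  (0-jn J2 has e-setter on 1)
β4 stroke at I1  (prefer integral on I1)
β3 stroke at J1  (J1: bond 4 brought flow, rest push out)

b0 →J1
b1 →J2
b2 →J3
b3 →J1
b4 →I1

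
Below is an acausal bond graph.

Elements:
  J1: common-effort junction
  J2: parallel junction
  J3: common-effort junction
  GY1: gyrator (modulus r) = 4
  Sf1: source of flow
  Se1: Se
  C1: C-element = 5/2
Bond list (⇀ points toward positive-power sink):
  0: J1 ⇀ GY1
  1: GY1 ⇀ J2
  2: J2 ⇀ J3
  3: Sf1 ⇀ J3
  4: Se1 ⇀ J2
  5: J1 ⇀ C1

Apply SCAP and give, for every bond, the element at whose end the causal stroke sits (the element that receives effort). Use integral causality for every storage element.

b0 stroke→GY1
b1 stroke→GY1
b2 stroke→J3
b3 stroke→Sf1
b4 stroke→J2
b5 stroke→J1

bond 3 stroke at Sf1  (Sf1: flow source, stroke at near end)
bond 4 stroke at J2  (Se1: effort source, stroke at far end)
bond 1 stroke at GY1  (common-e at J2 fixed by 4)
bond 2 stroke at J3  (J2: bond 4 brought effort, rest push out)
bond 0 stroke at GY1  (GY GY1: same side as bond 1)
bond 5 stroke at J1  (J1 needs exactly one e-in)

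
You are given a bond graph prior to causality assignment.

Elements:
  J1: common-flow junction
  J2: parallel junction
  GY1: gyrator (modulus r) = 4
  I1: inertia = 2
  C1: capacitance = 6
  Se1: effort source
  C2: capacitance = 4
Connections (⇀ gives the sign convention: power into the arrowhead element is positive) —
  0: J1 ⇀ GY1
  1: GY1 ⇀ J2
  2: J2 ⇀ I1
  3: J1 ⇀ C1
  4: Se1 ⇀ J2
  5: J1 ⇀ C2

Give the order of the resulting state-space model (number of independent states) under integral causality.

3  (C1, C2, I1 all integral)

b4 →J2  (Se1: effort source, stroke at far end)
b1 →GY1  (J2 effort already set via bond 4)
b2 →I1  (0-jn J2 has e-setter on 4)
b0 →GY1  (GY1: gyrator matches bond 1)
b3 →J1  (common-f at J1 fixed by 0)
b5 →J1  (1-jn J1 has f-setter on 0)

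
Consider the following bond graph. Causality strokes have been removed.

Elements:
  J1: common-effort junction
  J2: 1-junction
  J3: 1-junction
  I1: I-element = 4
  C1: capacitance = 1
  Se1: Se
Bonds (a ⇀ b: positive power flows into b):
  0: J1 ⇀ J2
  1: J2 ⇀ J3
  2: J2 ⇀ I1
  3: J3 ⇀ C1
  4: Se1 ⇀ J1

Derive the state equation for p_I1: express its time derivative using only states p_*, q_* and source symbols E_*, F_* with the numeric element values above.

dp_I1/dt = E_Se1 - q_C1

β4 stroke at J1  (Se1 fixes effort; stroke away)
β0 stroke at J2  (0-jn J1 has e-setter on 4)
β2 stroke at I1  (I1 integral (f out))
β1 stroke at J2  (J2 flow already set via bond 2)
β3 stroke at J3  (J3 flow already set via bond 1)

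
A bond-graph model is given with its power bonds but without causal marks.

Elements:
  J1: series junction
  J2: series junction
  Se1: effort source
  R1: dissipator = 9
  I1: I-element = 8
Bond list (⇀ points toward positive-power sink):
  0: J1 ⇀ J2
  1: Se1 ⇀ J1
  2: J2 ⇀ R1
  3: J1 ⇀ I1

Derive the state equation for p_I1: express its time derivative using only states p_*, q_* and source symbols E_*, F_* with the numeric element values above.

β1 →J1  (Se1 fixes effort; stroke away)
β3 →I1  (I1 outputs flow p/I1)
β0 →J1  (J1 flow already set via bond 3)
β2 →J2  (common-f at J2 fixed by 0)

dp_I1/dt = E_Se1 - 9*p_I1/8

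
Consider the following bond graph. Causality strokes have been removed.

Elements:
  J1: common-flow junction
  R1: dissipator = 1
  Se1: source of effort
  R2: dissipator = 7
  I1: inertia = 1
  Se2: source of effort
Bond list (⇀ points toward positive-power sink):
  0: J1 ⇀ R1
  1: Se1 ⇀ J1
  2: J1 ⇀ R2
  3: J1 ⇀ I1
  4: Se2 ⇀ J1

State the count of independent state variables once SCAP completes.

β1 stroke→J1  (Se1 (Se) sets effort on bond)
β4 stroke→J1  (Se2 (Se) sets effort on bond)
β3 stroke→I1  (I1: I, integral causality)
β0 stroke→J1  (1-jn J1 has f-setter on 3)
β2 stroke→J1  (common-f at J1 fixed by 3)

1  (I1 all integral)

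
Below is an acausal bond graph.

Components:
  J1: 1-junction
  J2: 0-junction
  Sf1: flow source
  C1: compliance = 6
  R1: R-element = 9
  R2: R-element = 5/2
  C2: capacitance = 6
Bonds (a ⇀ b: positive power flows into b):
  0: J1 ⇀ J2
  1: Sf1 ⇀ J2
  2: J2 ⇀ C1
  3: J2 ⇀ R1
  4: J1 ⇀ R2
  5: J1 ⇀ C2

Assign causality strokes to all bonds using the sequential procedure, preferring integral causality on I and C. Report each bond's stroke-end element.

#0 |J1
#1 |Sf1
#2 |J2
#3 |R1
#4 |R2
#5 |J1

bond 1 →Sf1  (Sf1: flow source, stroke at near end)
bond 2 →J2  (C1 integral (e out))
bond 0 →J1  (common-e at J2 fixed by 2)
bond 3 →R1  (0-jn J2 has e-setter on 2)
bond 5 →J1  (prefer integral on C2)
bond 4 →R2  (only one flow-in slot at J1)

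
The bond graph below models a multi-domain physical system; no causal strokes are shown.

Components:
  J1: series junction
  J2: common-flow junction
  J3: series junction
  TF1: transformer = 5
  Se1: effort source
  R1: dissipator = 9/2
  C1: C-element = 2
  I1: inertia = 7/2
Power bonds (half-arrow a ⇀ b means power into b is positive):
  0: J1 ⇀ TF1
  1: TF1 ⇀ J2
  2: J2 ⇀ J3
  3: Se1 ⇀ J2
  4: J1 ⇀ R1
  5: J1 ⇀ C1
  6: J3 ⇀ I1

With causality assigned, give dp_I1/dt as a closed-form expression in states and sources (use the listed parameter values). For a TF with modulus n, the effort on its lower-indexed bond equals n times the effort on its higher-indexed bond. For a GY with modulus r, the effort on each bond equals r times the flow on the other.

dp_I1/dt = E_Se1 - 9*p_I1/175 - q_C1/10

bond 3 |J2  (Se1 fixes effort; stroke away)
bond 5 |J1  (C1: C, integral causality)
bond 6 |I1  (I1 outputs flow p/I1)
bond 2 |J3  (J3: bond 6 brought flow, rest push out)
bond 1 |J2  (J2: bond 2 brought flow, rest push out)
bond 0 |TF1  (TF TF1: opposite of bond 1)
bond 4 |J1  (J1: bond 0 brought flow, rest push out)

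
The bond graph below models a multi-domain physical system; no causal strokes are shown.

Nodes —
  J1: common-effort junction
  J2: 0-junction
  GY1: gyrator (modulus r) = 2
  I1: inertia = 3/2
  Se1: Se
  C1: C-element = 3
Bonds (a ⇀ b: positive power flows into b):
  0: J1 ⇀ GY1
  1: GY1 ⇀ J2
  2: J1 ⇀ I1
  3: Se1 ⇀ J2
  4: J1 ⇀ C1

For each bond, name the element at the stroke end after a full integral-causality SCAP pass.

β0 →GY1
β1 →GY1
β2 →I1
β3 →J2
β4 →J1

#3 stroke→J2  (Se1: effort source, stroke at far end)
#1 stroke→GY1  (J2 effort already set via bond 3)
#0 stroke→GY1  (GY1: gyrator matches bond 1)
#2 stroke→I1  (I1 outputs flow p/I1)
#4 stroke→J1  (closing 0-jn rule on J1)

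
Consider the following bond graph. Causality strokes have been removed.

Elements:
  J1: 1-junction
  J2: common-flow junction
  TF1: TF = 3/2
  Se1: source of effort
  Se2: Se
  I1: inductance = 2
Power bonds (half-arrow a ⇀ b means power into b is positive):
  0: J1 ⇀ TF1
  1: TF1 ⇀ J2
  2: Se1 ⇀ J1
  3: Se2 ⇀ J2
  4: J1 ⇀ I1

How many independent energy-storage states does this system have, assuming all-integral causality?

#2 stroke at J1  (Se1: effort source, stroke at far end)
#3 stroke at J2  (Se2: effort source, stroke at far end)
#1 stroke at TF1  (closing 1-jn rule on J2)
#0 stroke at J1  (TF TF1: opposite of bond 1)
#4 stroke at I1  (J1: last free bond brings flow in)

1  (I1 all integral)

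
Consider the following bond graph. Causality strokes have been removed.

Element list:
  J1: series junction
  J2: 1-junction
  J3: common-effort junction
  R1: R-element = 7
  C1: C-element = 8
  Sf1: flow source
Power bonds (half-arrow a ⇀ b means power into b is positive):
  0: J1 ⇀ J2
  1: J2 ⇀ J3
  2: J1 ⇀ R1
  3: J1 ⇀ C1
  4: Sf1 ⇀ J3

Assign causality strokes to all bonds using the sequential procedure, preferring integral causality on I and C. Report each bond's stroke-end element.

b0 stroke at J2
b1 stroke at J3
b2 stroke at J1
b3 stroke at J1
b4 stroke at Sf1

b4 |Sf1  (Sf1: flow source, stroke at near end)
b1 |J3  (J3: last free bond brings effort in)
b0 |J2  (1-jn J2 has f-setter on 1)
b2 |J1  (J1 flow already set via bond 0)
b3 |J1  (1-jn J1 has f-setter on 0)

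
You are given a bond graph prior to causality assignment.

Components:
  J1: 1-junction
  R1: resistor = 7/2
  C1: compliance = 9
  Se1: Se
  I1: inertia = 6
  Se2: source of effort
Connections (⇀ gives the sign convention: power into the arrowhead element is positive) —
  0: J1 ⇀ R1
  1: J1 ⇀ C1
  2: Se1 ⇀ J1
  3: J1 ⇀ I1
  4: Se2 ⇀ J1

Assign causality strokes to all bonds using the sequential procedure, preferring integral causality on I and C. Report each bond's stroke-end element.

β2 →J1  (Se1: effort source, stroke at far end)
β4 →J1  (Se2: effort source, stroke at far end)
β1 →J1  (prefer integral on C1)
β3 →I1  (I1 outputs flow p/I1)
β0 →J1  (J1 flow already set via bond 3)

#0 stroke at J1
#1 stroke at J1
#2 stroke at J1
#3 stroke at I1
#4 stroke at J1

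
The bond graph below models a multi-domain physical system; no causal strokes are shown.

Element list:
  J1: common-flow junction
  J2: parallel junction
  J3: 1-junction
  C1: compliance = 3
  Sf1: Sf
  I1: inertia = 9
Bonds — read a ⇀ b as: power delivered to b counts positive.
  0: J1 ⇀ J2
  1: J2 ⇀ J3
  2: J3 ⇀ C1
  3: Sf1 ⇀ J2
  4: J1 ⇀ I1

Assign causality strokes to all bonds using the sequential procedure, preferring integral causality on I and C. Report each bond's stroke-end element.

#3 stroke at Sf1  (Sf1 fixes flow; stroke at Sf1)
#2 stroke at J3  (C1 integral (e out))
#1 stroke at J2  (only one flow-in slot at J3)
#0 stroke at J1  (common-e at J2 fixed by 1)
#4 stroke at I1  (closing 1-jn rule on J1)

bond 0 →J1
bond 1 →J2
bond 2 →J3
bond 3 →Sf1
bond 4 →I1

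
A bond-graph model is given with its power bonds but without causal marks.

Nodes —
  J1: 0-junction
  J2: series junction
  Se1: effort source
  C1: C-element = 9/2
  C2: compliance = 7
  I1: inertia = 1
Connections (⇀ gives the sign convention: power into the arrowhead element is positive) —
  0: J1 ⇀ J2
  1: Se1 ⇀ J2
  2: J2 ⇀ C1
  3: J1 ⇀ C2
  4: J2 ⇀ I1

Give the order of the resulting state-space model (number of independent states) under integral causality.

3  (C1, C2, I1 all integral)

β1 stroke→J2  (Se1 fixes effort; stroke away)
β2 stroke→J2  (C1 integral (e out))
β3 stroke→J1  (C2 outputs effort q/C2)
β0 stroke→J2  (J1: bond 3 brought effort, rest push out)
β4 stroke→I1  (closing 1-jn rule on J2)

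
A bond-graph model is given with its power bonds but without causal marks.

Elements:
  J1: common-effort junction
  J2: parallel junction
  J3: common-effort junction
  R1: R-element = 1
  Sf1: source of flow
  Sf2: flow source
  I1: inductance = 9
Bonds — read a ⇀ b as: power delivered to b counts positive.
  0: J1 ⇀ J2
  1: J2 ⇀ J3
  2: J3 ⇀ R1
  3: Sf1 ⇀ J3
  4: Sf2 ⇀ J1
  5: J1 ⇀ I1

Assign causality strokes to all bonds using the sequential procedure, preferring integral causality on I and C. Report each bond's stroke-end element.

β3 →Sf1  (Sf1: flow source, stroke at near end)
β4 →Sf2  (Sf2: flow source, stroke at near end)
β5 →I1  (I1: I, integral causality)
β0 →J1  (J1: last free bond brings effort in)
β1 →J2  (closing 0-jn rule on J2)
β2 →J3  (J3 needs exactly one e-in)

#0 stroke at J1
#1 stroke at J2
#2 stroke at J3
#3 stroke at Sf1
#4 stroke at Sf2
#5 stroke at I1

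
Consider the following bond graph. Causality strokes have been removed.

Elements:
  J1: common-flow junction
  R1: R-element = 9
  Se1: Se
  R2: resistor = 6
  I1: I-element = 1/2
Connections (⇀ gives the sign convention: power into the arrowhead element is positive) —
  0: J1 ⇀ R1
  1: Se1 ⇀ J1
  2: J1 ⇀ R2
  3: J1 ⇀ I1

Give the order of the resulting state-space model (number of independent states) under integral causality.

1  (I1 all integral)

#1 stroke→J1  (Se1: effort source, stroke at far end)
#3 stroke→I1  (I1 integral (f out))
#0 stroke→J1  (1-jn J1 has f-setter on 3)
#2 stroke→J1  (J1: bond 3 brought flow, rest push out)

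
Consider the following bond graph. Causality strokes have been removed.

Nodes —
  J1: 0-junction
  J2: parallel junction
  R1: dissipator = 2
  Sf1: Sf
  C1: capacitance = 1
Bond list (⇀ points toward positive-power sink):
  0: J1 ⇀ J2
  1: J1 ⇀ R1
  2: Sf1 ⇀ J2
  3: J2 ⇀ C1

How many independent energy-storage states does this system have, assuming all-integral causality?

β2 stroke at Sf1  (Sf1 (Sf) sets flow on bond)
β3 stroke at J2  (C1: C, integral causality)
β0 stroke at J1  (J2 effort already set via bond 3)
β1 stroke at R1  (common-e at J1 fixed by 0)

1  (C1 all integral)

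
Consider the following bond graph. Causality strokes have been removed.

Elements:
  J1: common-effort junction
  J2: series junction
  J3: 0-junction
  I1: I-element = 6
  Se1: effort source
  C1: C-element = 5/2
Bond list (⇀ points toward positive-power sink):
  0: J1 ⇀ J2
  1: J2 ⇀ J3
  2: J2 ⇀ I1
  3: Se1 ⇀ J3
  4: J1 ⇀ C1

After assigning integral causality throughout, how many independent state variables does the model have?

2  (C1, I1 all integral)

bond 3 |J3  (Se1: effort source, stroke at far end)
bond 1 |J2  (J3 effort already set via bond 3)
bond 2 |I1  (I1 outputs flow p/I1)
bond 0 |J2  (J2: bond 2 brought flow, rest push out)
bond 4 |J1  (J1: last free bond brings effort in)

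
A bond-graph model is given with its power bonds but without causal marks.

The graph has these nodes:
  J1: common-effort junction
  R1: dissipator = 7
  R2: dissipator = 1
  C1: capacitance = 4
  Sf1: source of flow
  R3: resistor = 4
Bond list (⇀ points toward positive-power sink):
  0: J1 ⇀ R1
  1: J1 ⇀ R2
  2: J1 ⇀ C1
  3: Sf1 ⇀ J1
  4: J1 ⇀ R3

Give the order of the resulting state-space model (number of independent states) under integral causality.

1  (C1 all integral)

b3 |Sf1  (source Sf1 imposes f)
b2 |J1  (prefer integral on C1)
b0 |R1  (0-jn J1 has e-setter on 2)
b1 |R2  (common-e at J1 fixed by 2)
b4 |R3  (J1: bond 2 brought effort, rest push out)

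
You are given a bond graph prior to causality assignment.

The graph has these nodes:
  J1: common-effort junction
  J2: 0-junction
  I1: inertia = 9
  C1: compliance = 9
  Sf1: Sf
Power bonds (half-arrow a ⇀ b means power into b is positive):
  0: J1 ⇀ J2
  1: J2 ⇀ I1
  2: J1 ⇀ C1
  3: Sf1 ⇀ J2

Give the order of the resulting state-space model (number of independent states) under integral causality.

β3 |Sf1  (Sf1 (Sf) sets flow on bond)
β1 |I1  (prefer integral on I1)
β0 |J2  (only one effort-in slot at J2)
β2 |J1  (J1 needs exactly one e-in)

2  (C1, I1 all integral)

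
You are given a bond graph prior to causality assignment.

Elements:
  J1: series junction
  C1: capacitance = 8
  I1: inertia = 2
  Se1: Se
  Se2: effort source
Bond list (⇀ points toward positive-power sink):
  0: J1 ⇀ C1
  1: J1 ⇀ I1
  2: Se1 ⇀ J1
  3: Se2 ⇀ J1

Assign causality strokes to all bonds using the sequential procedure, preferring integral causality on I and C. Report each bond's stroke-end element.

β0 →J1
β1 →I1
β2 →J1
β3 →J1

#2 stroke→J1  (Se1 (Se) sets effort on bond)
#3 stroke→J1  (source Se2 imposes e)
#0 stroke→J1  (C1 outputs effort q/C1)
#1 stroke→I1  (closing 1-jn rule on J1)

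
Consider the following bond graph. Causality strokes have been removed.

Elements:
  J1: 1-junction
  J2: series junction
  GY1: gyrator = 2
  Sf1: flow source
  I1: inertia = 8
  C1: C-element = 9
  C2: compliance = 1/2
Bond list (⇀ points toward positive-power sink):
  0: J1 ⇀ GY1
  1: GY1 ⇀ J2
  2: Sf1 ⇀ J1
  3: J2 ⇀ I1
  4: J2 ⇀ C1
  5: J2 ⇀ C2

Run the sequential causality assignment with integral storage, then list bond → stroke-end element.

β2 stroke at Sf1  (Sf1 (Sf) sets flow on bond)
β0 stroke at J1  (J1: bond 2 brought flow, rest push out)
β1 stroke at J2  (through GY1, causality inverts; strokes same side of GY1)
β3 stroke at I1  (prefer integral on I1)
β4 stroke at J2  (J2 flow already set via bond 3)
β5 stroke at J2  (J2 flow already set via bond 3)

bond 0 |J1
bond 1 |J2
bond 2 |Sf1
bond 3 |I1
bond 4 |J2
bond 5 |J2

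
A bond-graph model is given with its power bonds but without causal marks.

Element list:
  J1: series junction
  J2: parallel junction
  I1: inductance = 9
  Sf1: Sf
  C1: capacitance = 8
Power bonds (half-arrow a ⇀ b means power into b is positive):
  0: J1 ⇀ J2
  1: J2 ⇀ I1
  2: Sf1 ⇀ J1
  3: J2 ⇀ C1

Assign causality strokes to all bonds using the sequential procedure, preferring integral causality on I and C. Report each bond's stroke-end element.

β0 |J1
β1 |I1
β2 |Sf1
β3 |J2

b2 stroke at Sf1  (Sf1 (Sf) sets flow on bond)
b0 stroke at J1  (J1: bond 2 brought flow, rest push out)
b1 stroke at I1  (I1: I, integral causality)
b3 stroke at J2  (closing 0-jn rule on J2)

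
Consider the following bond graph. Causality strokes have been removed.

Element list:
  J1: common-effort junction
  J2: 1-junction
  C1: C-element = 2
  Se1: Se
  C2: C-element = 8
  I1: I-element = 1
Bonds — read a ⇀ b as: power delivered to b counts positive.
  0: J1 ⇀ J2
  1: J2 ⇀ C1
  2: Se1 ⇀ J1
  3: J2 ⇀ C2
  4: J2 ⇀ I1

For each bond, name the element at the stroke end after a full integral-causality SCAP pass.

b2 |J1  (Se1: effort source, stroke at far end)
b0 |J2  (J1: bond 2 brought effort, rest push out)
b1 |J2  (prefer integral on C1)
b3 |J2  (prefer integral on C2)
b4 |I1  (closing 1-jn rule on J2)

β0 →J2
β1 →J2
β2 →J1
β3 →J2
β4 →I1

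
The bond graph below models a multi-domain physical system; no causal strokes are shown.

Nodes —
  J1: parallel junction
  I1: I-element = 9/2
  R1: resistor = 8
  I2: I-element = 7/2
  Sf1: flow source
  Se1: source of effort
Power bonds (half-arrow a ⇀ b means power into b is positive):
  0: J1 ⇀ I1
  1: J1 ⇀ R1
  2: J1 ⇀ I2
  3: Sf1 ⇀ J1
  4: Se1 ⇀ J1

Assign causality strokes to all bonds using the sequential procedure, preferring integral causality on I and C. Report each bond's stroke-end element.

β3 →Sf1  (Sf1 fixes flow; stroke at Sf1)
β4 →J1  (Se1 fixes effort; stroke away)
β0 →I1  (0-jn J1 has e-setter on 4)
β1 →R1  (J1 effort already set via bond 4)
β2 →I2  (common-e at J1 fixed by 4)

bond 0 →I1
bond 1 →R1
bond 2 →I2
bond 3 →Sf1
bond 4 →J1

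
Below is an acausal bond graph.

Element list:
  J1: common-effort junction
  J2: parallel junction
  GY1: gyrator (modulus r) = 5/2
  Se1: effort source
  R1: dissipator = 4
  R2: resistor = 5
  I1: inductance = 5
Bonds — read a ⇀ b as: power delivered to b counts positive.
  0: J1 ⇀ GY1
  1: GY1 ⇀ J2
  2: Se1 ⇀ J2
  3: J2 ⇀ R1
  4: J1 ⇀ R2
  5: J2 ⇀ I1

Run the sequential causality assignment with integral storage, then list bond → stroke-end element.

β0 |GY1
β1 |GY1
β2 |J2
β3 |R1
β4 |J1
β5 |I1

bond 2 →J2  (Se1 fixes effort; stroke away)
bond 1 →GY1  (J2 effort already set via bond 2)
bond 3 →R1  (common-e at J2 fixed by 2)
bond 5 →I1  (J2 effort already set via bond 2)
bond 0 →GY1  (GY GY1: same side as bond 1)
bond 4 →J1  (only one effort-in slot at J1)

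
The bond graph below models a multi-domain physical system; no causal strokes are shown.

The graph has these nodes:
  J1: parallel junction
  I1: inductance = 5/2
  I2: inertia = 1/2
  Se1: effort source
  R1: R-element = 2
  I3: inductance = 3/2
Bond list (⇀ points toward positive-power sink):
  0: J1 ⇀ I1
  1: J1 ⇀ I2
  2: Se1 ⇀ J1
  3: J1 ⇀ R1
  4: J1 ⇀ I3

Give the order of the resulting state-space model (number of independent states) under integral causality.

#2 stroke at J1  (Se1 (Se) sets effort on bond)
#0 stroke at I1  (J1: bond 2 brought effort, rest push out)
#1 stroke at I2  (J1: bond 2 brought effort, rest push out)
#3 stroke at R1  (J1 effort already set via bond 2)
#4 stroke at I3  (common-e at J1 fixed by 2)

3  (I1, I2, I3 all integral)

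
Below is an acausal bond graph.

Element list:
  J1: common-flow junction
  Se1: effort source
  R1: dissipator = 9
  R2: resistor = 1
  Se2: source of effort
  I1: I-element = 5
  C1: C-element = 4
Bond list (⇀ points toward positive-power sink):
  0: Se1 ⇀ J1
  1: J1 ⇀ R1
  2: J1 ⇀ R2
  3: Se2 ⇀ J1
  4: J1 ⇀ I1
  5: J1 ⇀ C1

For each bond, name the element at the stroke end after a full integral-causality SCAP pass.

#0 |J1
#1 |J1
#2 |J1
#3 |J1
#4 |I1
#5 |J1

#0 stroke at J1  (source Se1 imposes e)
#3 stroke at J1  (Se2 (Se) sets effort on bond)
#4 stroke at I1  (I1 integral (f out))
#1 stroke at J1  (1-jn J1 has f-setter on 4)
#2 stroke at J1  (common-f at J1 fixed by 4)
#5 stroke at J1  (J1: bond 4 brought flow, rest push out)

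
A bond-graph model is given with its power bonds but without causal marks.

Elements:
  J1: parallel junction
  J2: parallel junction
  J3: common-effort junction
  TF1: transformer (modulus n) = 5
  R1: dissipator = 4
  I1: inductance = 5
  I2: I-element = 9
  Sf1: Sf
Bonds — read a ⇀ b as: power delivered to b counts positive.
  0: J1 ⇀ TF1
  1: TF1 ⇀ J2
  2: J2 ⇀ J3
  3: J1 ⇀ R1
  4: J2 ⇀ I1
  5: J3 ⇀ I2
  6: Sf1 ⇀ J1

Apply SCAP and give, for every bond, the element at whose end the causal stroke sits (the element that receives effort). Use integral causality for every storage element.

bond 6 stroke at Sf1  (Sf1 (Sf) sets flow on bond)
bond 4 stroke at I1  (I1 integral (f out))
bond 5 stroke at I2  (I2 integral (f out))
bond 2 stroke at J3  (only one effort-in slot at J3)
bond 1 stroke at J2  (only one effort-in slot at J2)
bond 0 stroke at TF1  (TF TF1: opposite of bond 1)
bond 3 stroke at J1  (only one effort-in slot at J1)

b0 |TF1
b1 |J2
b2 |J3
b3 |J1
b4 |I1
b5 |I2
b6 |Sf1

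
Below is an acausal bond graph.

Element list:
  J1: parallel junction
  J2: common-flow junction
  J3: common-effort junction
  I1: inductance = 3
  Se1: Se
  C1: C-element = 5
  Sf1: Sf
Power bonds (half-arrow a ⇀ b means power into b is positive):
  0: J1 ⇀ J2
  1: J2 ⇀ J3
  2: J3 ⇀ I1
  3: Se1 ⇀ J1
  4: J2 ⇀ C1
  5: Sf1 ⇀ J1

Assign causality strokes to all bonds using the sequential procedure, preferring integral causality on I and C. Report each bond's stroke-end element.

bond 3 stroke→J1  (Se1 fixes effort; stroke away)
bond 5 stroke→Sf1  (Sf1: flow source, stroke at near end)
bond 0 stroke→J2  (J1: bond 3 brought effort, rest push out)
bond 2 stroke→I1  (prefer integral on I1)
bond 1 stroke→J3  (J3: last free bond brings effort in)
bond 4 stroke→J2  (J2 flow already set via bond 1)

b0 |J2
b1 |J3
b2 |I1
b3 |J1
b4 |J2
b5 |Sf1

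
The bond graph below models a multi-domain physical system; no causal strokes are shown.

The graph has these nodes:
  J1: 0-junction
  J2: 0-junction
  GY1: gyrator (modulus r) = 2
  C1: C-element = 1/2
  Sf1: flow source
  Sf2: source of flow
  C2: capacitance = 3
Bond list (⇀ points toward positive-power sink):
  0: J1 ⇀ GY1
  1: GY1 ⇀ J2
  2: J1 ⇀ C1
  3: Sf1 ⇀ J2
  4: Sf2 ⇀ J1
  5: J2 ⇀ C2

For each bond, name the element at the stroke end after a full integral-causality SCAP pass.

b0 →GY1
b1 →GY1
b2 →J1
b3 →Sf1
b4 →Sf2
b5 →J2

bond 3 |Sf1  (source Sf1 imposes f)
bond 4 |Sf2  (Sf2 (Sf) sets flow on bond)
bond 2 |J1  (prefer integral on C1)
bond 0 |GY1  (J1 effort already set via bond 2)
bond 1 |GY1  (GY1: gyrator matches bond 0)
bond 5 |J2  (only one effort-in slot at J2)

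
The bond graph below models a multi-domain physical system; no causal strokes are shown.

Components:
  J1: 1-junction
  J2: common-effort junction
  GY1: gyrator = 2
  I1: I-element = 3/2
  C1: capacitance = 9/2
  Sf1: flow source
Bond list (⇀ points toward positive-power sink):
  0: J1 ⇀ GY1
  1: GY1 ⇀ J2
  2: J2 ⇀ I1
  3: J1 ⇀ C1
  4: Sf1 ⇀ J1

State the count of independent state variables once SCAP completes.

2  (C1, I1 all integral)

bond 4 →Sf1  (Sf1: flow source, stroke at near end)
bond 0 →J1  (J1 flow already set via bond 4)
bond 3 →J1  (1-jn J1 has f-setter on 4)
bond 1 →J2  (GY GY1: same side as bond 0)
bond 2 →I1  (common-e at J2 fixed by 1)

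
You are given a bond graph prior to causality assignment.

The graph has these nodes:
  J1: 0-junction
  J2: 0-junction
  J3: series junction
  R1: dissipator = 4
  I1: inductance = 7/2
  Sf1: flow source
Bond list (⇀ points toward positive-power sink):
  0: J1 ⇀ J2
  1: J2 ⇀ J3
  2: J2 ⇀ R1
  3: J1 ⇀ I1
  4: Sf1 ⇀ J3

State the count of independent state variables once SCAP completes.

b4 |Sf1  (Sf1 fixes flow; stroke at Sf1)
b1 |J3  (common-f at J3 fixed by 4)
b3 |I1  (I1 integral (f out))
b0 |J1  (J1 needs exactly one e-in)
b2 |J2  (J2: last free bond brings effort in)

1  (I1 all integral)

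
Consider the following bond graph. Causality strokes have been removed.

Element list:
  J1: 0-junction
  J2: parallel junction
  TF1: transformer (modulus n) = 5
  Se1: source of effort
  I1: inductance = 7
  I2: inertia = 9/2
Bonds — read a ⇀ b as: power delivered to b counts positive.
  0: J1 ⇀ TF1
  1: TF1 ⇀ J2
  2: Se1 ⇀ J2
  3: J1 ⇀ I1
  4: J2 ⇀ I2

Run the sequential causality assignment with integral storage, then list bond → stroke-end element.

b2 stroke at J2  (Se1: effort source, stroke at far end)
b1 stroke at TF1  (common-e at J2 fixed by 2)
b4 stroke at I2  (J2: bond 2 brought effort, rest push out)
b0 stroke at J1  (TF1: transformer flips bond 1)
b3 stroke at I1  (0-jn J1 has e-setter on 0)

#0 stroke at J1
#1 stroke at TF1
#2 stroke at J2
#3 stroke at I1
#4 stroke at I2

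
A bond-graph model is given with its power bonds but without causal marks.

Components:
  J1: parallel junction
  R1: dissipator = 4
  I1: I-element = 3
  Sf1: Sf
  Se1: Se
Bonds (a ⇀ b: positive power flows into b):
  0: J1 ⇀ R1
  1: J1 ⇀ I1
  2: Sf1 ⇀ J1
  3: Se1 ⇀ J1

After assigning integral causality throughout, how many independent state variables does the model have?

1  (I1 all integral)

b2 →Sf1  (Sf1 (Sf) sets flow on bond)
b3 →J1  (source Se1 imposes e)
b0 →R1  (0-jn J1 has e-setter on 3)
b1 →I1  (common-e at J1 fixed by 3)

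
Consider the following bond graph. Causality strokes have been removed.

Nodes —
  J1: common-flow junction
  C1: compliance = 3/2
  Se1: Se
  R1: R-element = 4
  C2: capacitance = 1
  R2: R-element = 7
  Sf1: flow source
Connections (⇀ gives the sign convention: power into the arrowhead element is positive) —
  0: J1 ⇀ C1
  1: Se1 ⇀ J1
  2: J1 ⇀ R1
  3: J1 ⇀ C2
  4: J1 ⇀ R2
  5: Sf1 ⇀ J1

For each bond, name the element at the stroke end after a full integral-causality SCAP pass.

β1 stroke→J1  (Se1 fixes effort; stroke away)
β5 stroke→Sf1  (Sf1: flow source, stroke at near end)
β0 stroke→J1  (1-jn J1 has f-setter on 5)
β2 stroke→J1  (J1: bond 5 brought flow, rest push out)
β3 stroke→J1  (J1 flow already set via bond 5)
β4 stroke→J1  (1-jn J1 has f-setter on 5)

β0 |J1
β1 |J1
β2 |J1
β3 |J1
β4 |J1
β5 |Sf1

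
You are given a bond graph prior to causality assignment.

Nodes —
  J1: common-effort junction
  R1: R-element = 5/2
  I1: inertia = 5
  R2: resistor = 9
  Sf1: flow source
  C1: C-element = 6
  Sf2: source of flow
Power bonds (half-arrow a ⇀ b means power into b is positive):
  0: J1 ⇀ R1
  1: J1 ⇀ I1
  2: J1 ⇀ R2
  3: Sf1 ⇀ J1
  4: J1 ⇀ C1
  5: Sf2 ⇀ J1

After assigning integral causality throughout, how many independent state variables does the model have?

2  (C1, I1 all integral)

b3 |Sf1  (source Sf1 imposes f)
b5 |Sf2  (Sf2: flow source, stroke at near end)
b1 |I1  (I1 integral (f out))
b4 |J1  (C1: C, integral causality)
b0 |R1  (J1 effort already set via bond 4)
b2 |R2  (common-e at J1 fixed by 4)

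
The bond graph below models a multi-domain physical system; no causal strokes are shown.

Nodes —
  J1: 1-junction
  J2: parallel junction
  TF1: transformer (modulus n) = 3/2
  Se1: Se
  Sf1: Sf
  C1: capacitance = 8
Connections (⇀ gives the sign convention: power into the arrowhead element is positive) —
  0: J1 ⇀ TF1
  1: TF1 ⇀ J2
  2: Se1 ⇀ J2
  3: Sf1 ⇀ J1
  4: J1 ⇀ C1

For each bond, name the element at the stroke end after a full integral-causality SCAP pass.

#0 |J1
#1 |TF1
#2 |J2
#3 |Sf1
#4 |J1

#2 →J2  (Se1 (Se) sets effort on bond)
#3 →Sf1  (Sf1 (Sf) sets flow on bond)
#0 →J1  (common-f at J1 fixed by 3)
#4 →J1  (J1: bond 3 brought flow, rest push out)
#1 →TF1  (common-e at J2 fixed by 2)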